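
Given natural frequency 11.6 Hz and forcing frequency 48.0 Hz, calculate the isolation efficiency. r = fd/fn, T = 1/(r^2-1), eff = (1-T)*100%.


r = 48.0 / 11.6 = 4.13793
r^2 - 1 = 4.13793^2 - 1 = 16.1225
T = 1/16.1225 = 0.0620251
Efficiency = (1 - 0.0620251)*100 = 93.797 %


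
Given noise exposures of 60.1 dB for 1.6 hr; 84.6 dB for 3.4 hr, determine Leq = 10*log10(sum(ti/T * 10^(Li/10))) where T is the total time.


T_total = 1.6 + 3.4 = 5.0 hr
(1.6/5.0) * 10^(60.1/10) = 327454
(3.4/5.0) * 10^(84.6/10) = 1.96114e+08
Sum = 327454 + 1.96114e+08 = 1.96441e+08
Leq = 10*log10(1.96441e+08) = 82.932 dB


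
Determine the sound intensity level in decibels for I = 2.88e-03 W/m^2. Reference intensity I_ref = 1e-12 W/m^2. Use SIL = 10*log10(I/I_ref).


I / I_ref = 2.88e-03 / 1e-12 = 2.88e+09
SIL = 10 * log10(2.88e+09) = 94.594 dB


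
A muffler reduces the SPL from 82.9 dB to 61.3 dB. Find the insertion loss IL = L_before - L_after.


Insertion loss = SPL without muffler - SPL with muffler
IL = 82.9 - 61.3 = 21.6 dB


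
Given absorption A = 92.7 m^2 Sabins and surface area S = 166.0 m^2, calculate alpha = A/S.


Absorption coefficient = absorbed power / incident power
alpha = A / S = 92.7 / 166.0 = 0.55843


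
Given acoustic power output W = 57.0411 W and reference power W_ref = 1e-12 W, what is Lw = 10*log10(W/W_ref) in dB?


W / W_ref = 57.0411 / 1e-12 = 5.70411e+13
Lw = 10 * log10(5.70411e+13) = 137.56 dB


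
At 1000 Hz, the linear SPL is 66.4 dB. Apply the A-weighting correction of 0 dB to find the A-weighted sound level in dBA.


A-weighting table: 1000 Hz -> 0 dB correction
SPL_A = SPL + correction = 66.4 + (0) = 66.4 dBA


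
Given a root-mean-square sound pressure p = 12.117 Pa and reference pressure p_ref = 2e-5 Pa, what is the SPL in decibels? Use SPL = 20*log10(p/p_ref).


p / p_ref = 12.117 / 2e-5 = 605850
SPL = 20 * log10(605850) = 115.65 dB


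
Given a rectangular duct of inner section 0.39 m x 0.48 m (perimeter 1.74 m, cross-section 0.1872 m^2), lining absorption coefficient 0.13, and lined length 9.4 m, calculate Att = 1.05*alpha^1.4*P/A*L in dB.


alpha^1.4 = 0.13^1.4 = 0.0574805
Attenuation rate = 1.05 * alpha^1.4 * P / A
= 1.05 * 0.0574805 * 1.74 / 0.1872 = 0.560988 dB/m
Total Att = 0.560988 * 9.4 = 5.2733 dB


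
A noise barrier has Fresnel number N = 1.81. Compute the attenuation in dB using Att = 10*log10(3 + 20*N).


3 + 20*N = 3 + 20*1.81 = 39.2
Att = 10*log10(39.2) = 15.933 dB


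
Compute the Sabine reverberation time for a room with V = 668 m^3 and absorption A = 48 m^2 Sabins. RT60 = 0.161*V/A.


RT60 = 0.161 * 668 / 48 = 2.2406 s


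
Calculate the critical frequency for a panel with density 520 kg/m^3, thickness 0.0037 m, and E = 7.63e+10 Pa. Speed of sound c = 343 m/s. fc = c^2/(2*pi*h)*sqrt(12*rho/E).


12*rho/E = 12*520/7.63e+10 = 8.17824e-08
sqrt(12*rho/E) = sqrt(8.17824e-08) = 0.000285976
c^2/(2*pi*h) = 343^2/(2*pi*0.0037) = 5.06065e+06
fc = 5.06065e+06 * 0.000285976 = 1447.2 Hz


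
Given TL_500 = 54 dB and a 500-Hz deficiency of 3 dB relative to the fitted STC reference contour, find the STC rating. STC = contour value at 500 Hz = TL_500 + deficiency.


By ASTM E413, STC = value of the fitted reference contour at 500 Hz.
Contour value at 500 Hz = TL_500 + deficiency = 54 + 3 = 57
STC = 57


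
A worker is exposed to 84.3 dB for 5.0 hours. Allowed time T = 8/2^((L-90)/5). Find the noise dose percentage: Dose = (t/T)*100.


T_allowed = 8 / 2^((84.3 - 90)/5) = 17.6305 hr
Dose = 5.0 / 17.6305 * 100 = 28.36 %


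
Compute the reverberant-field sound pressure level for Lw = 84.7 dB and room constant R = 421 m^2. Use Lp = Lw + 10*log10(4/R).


4/R = 4/421 = 0.00950119
Lp = 84.7 + 10*log10(0.00950119) = 64.478 dB


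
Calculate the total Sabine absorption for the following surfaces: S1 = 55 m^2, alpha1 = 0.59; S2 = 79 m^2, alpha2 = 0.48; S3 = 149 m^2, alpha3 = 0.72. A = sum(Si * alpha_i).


55 * 0.59 = 32.45
79 * 0.48 = 37.92
149 * 0.72 = 107.28
A_total = 32.45 + 37.92 + 107.28 = 177.65 m^2


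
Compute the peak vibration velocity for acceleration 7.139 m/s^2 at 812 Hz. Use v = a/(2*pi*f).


omega = 2*pi*f = 2*pi*812 = 5101.95 rad/s
v = a / omega = 7.139 / 5101.95 = 0.0013993 m/s


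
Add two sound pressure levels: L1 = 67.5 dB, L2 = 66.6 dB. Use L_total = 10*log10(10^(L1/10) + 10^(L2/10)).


10^(67.5/10) = 5.62341e+06
10^(66.6/10) = 4.57088e+06
Sum = 5.62341e+06 + 4.57088e+06 = 1.01943e+07
L_total = 10*log10(1.01943e+07) = 70.084 dB


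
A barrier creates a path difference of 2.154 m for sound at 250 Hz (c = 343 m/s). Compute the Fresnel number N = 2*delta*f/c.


N = 2*delta*f/c = 2*delta/lambda, where lambda = c/f
lambda = 343 / 250 = 1.372 m
N = 2 * 2.154 / 1.372 = 3.1399


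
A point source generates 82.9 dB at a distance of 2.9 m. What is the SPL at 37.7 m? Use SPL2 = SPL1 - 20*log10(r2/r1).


r2/r1 = 37.7/2.9 = 13
Correction = 20*log10(13) = 22.2789 dB
SPL2 = 82.9 - 22.2789 = 60.621 dB


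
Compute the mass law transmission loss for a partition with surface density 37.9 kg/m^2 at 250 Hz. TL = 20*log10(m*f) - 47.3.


m * f = 37.9 * 250 = 9475
20*log10(9475) = 79.5316 dB
TL = 79.5316 - 47.3 = 32.232 dB


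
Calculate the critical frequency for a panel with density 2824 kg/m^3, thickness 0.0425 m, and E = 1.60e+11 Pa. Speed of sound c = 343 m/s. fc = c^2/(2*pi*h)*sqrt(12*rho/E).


12*rho/E = 12*2824/1.60e+11 = 2.118e-07
sqrt(12*rho/E) = sqrt(2.118e-07) = 0.000460217
c^2/(2*pi*h) = 343^2/(2*pi*0.0425) = 440575
fc = 440575 * 0.000460217 = 202.76 Hz


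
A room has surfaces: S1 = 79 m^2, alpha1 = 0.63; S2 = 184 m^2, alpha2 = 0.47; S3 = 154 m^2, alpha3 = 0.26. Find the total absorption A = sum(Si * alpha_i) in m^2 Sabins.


79 * 0.63 = 49.77
184 * 0.47 = 86.48
154 * 0.26 = 40.04
A_total = 49.77 + 86.48 + 40.04 = 176.29 m^2


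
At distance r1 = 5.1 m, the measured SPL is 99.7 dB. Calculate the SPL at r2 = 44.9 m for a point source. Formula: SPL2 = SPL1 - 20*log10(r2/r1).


r2/r1 = 44.9/5.1 = 8.80392
Correction = 20*log10(8.80392) = 18.8935 dB
SPL2 = 99.7 - 18.8935 = 80.806 dB


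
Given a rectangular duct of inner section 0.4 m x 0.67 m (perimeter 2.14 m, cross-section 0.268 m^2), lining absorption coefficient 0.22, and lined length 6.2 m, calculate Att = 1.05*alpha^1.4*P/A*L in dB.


alpha^1.4 = 0.22^1.4 = 0.120058
Attenuation rate = 1.05 * alpha^1.4 * P / A
= 1.05 * 0.120058 * 2.14 / 0.268 = 1.00661 dB/m
Total Att = 1.00661 * 6.2 = 6.241 dB


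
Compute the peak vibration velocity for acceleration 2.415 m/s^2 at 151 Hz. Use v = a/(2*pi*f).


omega = 2*pi*f = 2*pi*151 = 948.761 rad/s
v = a / omega = 2.415 / 948.761 = 0.0025454 m/s


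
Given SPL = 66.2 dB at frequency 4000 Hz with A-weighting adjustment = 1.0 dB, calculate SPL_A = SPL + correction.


A-weighting table: 4000 Hz -> 1.0 dB correction
SPL_A = SPL + correction = 66.2 + (1.0) = 67.2 dBA


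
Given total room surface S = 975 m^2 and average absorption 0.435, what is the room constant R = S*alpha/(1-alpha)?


R = 975 * 0.435 / (1 - 0.435) = 750.66 m^2


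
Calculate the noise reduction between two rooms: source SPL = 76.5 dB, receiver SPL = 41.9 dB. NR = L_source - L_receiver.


NR = L_source - L_receiver (difference between source and receiving room levels)
NR = 76.5 - 41.9 = 34.6 dB


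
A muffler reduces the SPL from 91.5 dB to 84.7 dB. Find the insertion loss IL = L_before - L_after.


Insertion loss = SPL without muffler - SPL with muffler
IL = 91.5 - 84.7 = 6.8 dB


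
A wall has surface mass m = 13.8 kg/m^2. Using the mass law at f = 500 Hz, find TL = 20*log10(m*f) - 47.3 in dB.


m * f = 13.8 * 500 = 6900
20*log10(6900) = 76.777 dB
TL = 76.777 - 47.3 = 29.477 dB


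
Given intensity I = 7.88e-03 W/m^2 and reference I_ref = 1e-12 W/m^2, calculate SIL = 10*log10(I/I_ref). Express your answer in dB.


I / I_ref = 7.88e-03 / 1e-12 = 7.88e+09
SIL = 10 * log10(7.88e+09) = 98.965 dB


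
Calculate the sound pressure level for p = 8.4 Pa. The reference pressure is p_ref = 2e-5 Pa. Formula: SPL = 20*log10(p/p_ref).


p / p_ref = 8.4 / 2e-5 = 420000
SPL = 20 * log10(420000) = 112.46 dB


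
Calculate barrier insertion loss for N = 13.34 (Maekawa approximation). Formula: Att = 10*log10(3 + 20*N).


3 + 20*N = 3 + 20*13.34 = 269.8
Att = 10*log10(269.8) = 24.31 dB


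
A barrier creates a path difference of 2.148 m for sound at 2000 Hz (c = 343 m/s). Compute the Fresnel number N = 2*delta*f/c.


N = 2*delta*f/c = 2*delta/lambda, where lambda = c/f
lambda = 343 / 2000 = 0.1715 m
N = 2 * 2.148 / 0.1715 = 25.05


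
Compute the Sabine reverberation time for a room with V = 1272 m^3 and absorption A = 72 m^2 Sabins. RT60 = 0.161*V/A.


RT60 = 0.161 * 1272 / 72 = 2.8443 s


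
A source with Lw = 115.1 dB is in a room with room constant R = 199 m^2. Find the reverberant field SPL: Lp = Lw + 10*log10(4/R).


4/R = 4/199 = 0.0201005
Lp = 115.1 + 10*log10(0.0201005) = 98.132 dB


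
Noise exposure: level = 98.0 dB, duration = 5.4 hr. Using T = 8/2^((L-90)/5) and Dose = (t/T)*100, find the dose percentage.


T_allowed = 8 / 2^((98.0 - 90)/5) = 2.63902 hr
Dose = 5.4 / 2.63902 * 100 = 204.62 %


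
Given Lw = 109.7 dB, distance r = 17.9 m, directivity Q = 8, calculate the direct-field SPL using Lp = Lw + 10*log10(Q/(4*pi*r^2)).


4*pi*r^2 = 4*pi*17.9^2 = 4026.39 m^2
Q / (4*pi*r^2) = 8 / 4026.39 = 0.00198689
Lp = 109.7 + 10*log10(0.00198689) = 82.682 dB


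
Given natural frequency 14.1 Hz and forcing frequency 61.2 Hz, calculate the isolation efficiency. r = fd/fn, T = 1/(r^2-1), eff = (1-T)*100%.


r = 61.2 / 14.1 = 4.34043
r^2 - 1 = 4.34043^2 - 1 = 17.8393
T = 1/17.8393 = 0.056056
Efficiency = (1 - 0.056056)*100 = 94.394 %


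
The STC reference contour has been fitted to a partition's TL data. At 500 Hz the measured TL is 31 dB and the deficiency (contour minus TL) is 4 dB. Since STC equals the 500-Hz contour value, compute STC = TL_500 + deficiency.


By ASTM E413, STC = value of the fitted reference contour at 500 Hz.
Contour value at 500 Hz = TL_500 + deficiency = 31 + 4 = 35
STC = 35


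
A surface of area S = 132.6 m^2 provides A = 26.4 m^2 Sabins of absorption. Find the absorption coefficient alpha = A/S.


Absorption coefficient = absorbed power / incident power
alpha = A / S = 26.4 / 132.6 = 0.1991


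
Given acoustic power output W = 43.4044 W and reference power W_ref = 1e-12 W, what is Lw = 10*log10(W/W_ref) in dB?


W / W_ref = 43.4044 / 1e-12 = 4.34044e+13
Lw = 10 * log10(4.34044e+13) = 136.38 dB


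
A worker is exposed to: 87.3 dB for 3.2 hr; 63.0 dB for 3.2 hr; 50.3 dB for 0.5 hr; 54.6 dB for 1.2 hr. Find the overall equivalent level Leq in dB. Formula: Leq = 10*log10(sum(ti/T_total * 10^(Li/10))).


T_total = 3.2 + 3.2 + 0.5 + 1.2 = 8.1 hr
(3.2/8.1) * 10^(87.3/10) = 2.12161e+08
(3.2/8.1) * 10^(63.0/10) = 788252
(0.5/8.1) * 10^(50.3/10) = 6614.32
(1.2/8.1) * 10^(54.6/10) = 42726.4
Sum = 2.12161e+08 + 788252 + 6614.32 + 42726.4 = 2.12999e+08
Leq = 10*log10(2.12999e+08) = 83.284 dB


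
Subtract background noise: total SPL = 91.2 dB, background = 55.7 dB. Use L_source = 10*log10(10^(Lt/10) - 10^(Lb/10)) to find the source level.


10^(91.2/10) = 1.31826e+09
10^(55.7/10) = 371535
Difference = 1.31826e+09 - 371535 = 1.31789e+09
L_source = 10*log10(1.31789e+09) = 91.199 dB


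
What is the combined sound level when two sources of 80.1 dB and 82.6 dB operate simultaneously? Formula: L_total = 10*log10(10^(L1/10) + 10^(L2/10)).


10^(80.1/10) = 1.02329e+08
10^(82.6/10) = 1.8197e+08
Sum = 1.02329e+08 + 1.8197e+08 = 2.84299e+08
L_total = 10*log10(2.84299e+08) = 84.538 dB


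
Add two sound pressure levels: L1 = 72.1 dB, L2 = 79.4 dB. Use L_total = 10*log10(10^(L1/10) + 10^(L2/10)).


10^(72.1/10) = 1.62181e+07
10^(79.4/10) = 8.70964e+07
Sum = 1.62181e+07 + 8.70964e+07 = 1.03314e+08
L_total = 10*log10(1.03314e+08) = 80.142 dB


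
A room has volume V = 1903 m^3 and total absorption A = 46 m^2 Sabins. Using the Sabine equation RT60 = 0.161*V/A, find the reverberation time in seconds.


RT60 = 0.161 * 1903 / 46 = 6.6605 s


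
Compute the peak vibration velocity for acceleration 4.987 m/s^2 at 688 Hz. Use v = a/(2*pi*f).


omega = 2*pi*f = 2*pi*688 = 4322.83 rad/s
v = a / omega = 4.987 / 4322.83 = 0.0011536 m/s


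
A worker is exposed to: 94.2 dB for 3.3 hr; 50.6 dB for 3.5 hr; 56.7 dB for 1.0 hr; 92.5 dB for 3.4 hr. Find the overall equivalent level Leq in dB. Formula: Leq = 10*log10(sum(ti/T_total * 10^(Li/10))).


T_total = 3.3 + 3.5 + 1.0 + 3.4 = 11.2 hr
(3.3/11.2) * 10^(94.2/10) = 7.7499e+08
(3.5/11.2) * 10^(50.6/10) = 35879.8
(1.0/11.2) * 10^(56.7/10) = 41762.1
(3.4/11.2) * 10^(92.5/10) = 5.39835e+08
Sum = 7.7499e+08 + 35879.8 + 41762.1 + 5.39835e+08 = 1.3149e+09
Leq = 10*log10(1.3149e+09) = 91.189 dB


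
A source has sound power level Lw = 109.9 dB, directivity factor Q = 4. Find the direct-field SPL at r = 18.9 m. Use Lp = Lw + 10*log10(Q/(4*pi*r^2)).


4*pi*r^2 = 4*pi*18.9^2 = 4488.83 m^2
Q / (4*pi*r^2) = 4 / 4488.83 = 0.000891101
Lp = 109.9 + 10*log10(0.000891101) = 79.399 dB


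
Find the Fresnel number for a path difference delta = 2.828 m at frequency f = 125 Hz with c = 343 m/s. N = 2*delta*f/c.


N = 2*delta*f/c = 2*delta/lambda, where lambda = c/f
lambda = 343 / 125 = 2.744 m
N = 2 * 2.828 / 2.744 = 2.0612


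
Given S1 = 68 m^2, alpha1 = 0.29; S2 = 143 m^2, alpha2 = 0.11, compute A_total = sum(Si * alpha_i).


68 * 0.29 = 19.72
143 * 0.11 = 15.73
A_total = 19.72 + 15.73 = 35.45 m^2


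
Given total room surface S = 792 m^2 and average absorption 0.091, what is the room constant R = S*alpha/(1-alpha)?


R = 792 * 0.091 / (1 - 0.091) = 79.287 m^2


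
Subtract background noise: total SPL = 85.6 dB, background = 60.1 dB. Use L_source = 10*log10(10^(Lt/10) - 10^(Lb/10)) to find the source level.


10^(85.6/10) = 3.63078e+08
10^(60.1/10) = 1.02329e+06
Difference = 3.63078e+08 - 1.02329e+06 = 3.62055e+08
L_source = 10*log10(3.62055e+08) = 85.588 dB


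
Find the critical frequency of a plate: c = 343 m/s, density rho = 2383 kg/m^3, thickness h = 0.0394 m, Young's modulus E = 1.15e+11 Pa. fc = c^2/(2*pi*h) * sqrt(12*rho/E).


12*rho/E = 12*2383/1.15e+11 = 2.48661e-07
sqrt(12*rho/E) = sqrt(2.48661e-07) = 0.000498659
c^2/(2*pi*h) = 343^2/(2*pi*0.0394) = 475239
fc = 475239 * 0.000498659 = 236.98 Hz


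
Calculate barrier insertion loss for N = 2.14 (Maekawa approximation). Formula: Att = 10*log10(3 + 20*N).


3 + 20*N = 3 + 20*2.14 = 45.8
Att = 10*log10(45.8) = 16.609 dB


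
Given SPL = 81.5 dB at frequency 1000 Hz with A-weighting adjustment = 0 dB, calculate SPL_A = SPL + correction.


A-weighting table: 1000 Hz -> 0 dB correction
SPL_A = SPL + correction = 81.5 + (0) = 81.5 dBA


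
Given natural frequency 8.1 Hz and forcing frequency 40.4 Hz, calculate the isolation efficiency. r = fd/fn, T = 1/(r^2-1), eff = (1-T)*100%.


r = 40.4 / 8.1 = 4.98765
r^2 - 1 = 4.98765^2 - 1 = 23.8767
T = 1/23.8767 = 0.0418818
Efficiency = (1 - 0.0418818)*100 = 95.812 %


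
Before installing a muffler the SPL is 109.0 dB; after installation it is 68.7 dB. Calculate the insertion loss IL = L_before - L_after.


Insertion loss = SPL without muffler - SPL with muffler
IL = 109.0 - 68.7 = 40.3 dB


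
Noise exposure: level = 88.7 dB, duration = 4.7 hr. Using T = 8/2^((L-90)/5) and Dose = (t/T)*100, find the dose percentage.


T_allowed = 8 / 2^((88.7 - 90)/5) = 9.57983 hr
Dose = 4.7 / 9.57983 * 100 = 49.061 %


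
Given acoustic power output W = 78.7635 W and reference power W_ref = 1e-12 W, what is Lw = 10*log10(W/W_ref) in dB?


W / W_ref = 78.7635 / 1e-12 = 7.87635e+13
Lw = 10 * log10(7.87635e+13) = 138.96 dB


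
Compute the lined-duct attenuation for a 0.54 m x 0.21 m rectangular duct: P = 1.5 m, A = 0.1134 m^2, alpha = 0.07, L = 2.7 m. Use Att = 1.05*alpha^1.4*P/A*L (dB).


alpha^1.4 = 0.07^1.4 = 0.0241622
Attenuation rate = 1.05 * alpha^1.4 * P / A
= 1.05 * 0.0241622 * 1.5 / 0.1134 = 0.335586 dB/m
Total Att = 0.335586 * 2.7 = 0.90608 dB


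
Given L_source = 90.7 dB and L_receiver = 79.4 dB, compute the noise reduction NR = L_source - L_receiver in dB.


NR = L_source - L_receiver (difference between source and receiving room levels)
NR = 90.7 - 79.4 = 11.3 dB


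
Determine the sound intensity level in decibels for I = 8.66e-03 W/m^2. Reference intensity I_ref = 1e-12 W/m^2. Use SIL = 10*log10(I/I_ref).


I / I_ref = 8.66e-03 / 1e-12 = 8.66e+09
SIL = 10 * log10(8.66e+09) = 99.375 dB


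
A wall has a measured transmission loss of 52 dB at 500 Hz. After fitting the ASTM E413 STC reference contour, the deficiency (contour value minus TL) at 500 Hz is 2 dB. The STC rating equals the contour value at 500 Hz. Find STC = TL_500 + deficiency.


By ASTM E413, STC = value of the fitted reference contour at 500 Hz.
Contour value at 500 Hz = TL_500 + deficiency = 52 + 2 = 54
STC = 54


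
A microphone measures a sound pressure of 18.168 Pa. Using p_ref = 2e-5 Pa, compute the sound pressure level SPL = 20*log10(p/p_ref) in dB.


p / p_ref = 18.168 / 2e-5 = 908400
SPL = 20 * log10(908400) = 119.17 dB


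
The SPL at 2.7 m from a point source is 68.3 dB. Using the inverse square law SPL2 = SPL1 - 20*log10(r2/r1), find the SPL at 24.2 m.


r2/r1 = 24.2/2.7 = 8.96296
Correction = 20*log10(8.96296) = 19.049 dB
SPL2 = 68.3 - 19.049 = 49.251 dB


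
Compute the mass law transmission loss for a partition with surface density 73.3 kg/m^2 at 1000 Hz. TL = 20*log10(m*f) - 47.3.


m * f = 73.3 * 1000 = 73300
20*log10(73300) = 97.3021 dB
TL = 97.3021 - 47.3 = 50.002 dB


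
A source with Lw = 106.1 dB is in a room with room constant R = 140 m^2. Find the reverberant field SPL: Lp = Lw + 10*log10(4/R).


4/R = 4/140 = 0.0285714
Lp = 106.1 + 10*log10(0.0285714) = 90.659 dB


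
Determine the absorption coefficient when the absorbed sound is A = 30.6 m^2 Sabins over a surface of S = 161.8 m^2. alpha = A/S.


Absorption coefficient = absorbed power / incident power
alpha = A / S = 30.6 / 161.8 = 0.18912


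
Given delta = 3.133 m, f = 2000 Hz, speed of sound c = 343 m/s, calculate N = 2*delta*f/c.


N = 2*delta*f/c = 2*delta/lambda, where lambda = c/f
lambda = 343 / 2000 = 0.1715 m
N = 2 * 3.133 / 0.1715 = 36.536


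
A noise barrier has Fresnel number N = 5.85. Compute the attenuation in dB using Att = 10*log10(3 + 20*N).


3 + 20*N = 3 + 20*5.85 = 120
Att = 10*log10(120) = 20.792 dB


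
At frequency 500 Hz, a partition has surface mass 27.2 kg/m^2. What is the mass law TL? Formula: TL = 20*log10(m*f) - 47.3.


m * f = 27.2 * 500 = 13600
20*log10(13600) = 82.6708 dB
TL = 82.6708 - 47.3 = 35.371 dB


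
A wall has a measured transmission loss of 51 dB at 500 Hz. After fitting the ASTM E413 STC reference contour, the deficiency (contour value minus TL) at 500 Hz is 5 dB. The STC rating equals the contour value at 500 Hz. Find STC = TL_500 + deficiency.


By ASTM E413, STC = value of the fitted reference contour at 500 Hz.
Contour value at 500 Hz = TL_500 + deficiency = 51 + 5 = 56
STC = 56


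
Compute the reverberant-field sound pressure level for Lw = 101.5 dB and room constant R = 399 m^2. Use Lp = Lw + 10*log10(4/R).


4/R = 4/399 = 0.0100251
Lp = 101.5 + 10*log10(0.0100251) = 81.511 dB


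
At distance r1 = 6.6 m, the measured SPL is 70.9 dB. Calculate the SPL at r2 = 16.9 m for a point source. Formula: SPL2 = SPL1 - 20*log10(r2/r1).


r2/r1 = 16.9/6.6 = 2.56061
Correction = 20*log10(2.56061) = 8.16687 dB
SPL2 = 70.9 - 8.16687 = 62.733 dB


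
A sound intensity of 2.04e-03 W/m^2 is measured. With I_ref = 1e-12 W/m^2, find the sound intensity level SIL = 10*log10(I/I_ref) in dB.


I / I_ref = 2.04e-03 / 1e-12 = 2.04e+09
SIL = 10 * log10(2.04e+09) = 93.096 dB


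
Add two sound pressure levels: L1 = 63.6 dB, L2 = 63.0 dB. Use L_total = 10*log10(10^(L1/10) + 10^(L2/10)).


10^(63.6/10) = 2.29087e+06
10^(63.0/10) = 1.99526e+06
Sum = 2.29087e+06 + 1.99526e+06 = 4.28613e+06
L_total = 10*log10(4.28613e+06) = 66.321 dB


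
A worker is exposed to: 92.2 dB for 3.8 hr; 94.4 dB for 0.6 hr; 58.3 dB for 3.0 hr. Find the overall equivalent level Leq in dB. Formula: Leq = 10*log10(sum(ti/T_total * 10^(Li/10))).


T_total = 3.8 + 0.6 + 3.0 = 7.4 hr
(3.8/7.4) * 10^(92.2/10) = 8.5222e+08
(0.6/7.4) * 10^(94.4/10) = 2.23316e+08
(3.0/7.4) * 10^(58.3/10) = 274088
Sum = 8.5222e+08 + 2.23316e+08 + 274088 = 1.07581e+09
Leq = 10*log10(1.07581e+09) = 90.317 dB


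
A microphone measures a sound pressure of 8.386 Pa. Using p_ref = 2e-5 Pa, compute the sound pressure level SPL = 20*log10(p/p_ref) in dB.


p / p_ref = 8.386 / 2e-5 = 419300
SPL = 20 * log10(419300) = 112.45 dB


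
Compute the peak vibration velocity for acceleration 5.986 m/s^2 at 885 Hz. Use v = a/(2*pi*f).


omega = 2*pi*f = 2*pi*885 = 5560.62 rad/s
v = a / omega = 5.986 / 5560.62 = 0.0010765 m/s


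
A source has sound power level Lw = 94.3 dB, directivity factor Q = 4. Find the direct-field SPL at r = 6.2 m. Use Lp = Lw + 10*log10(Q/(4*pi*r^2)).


4*pi*r^2 = 4*pi*6.2^2 = 483.051 m^2
Q / (4*pi*r^2) = 4 / 483.051 = 0.0082807
Lp = 94.3 + 10*log10(0.0082807) = 73.481 dB


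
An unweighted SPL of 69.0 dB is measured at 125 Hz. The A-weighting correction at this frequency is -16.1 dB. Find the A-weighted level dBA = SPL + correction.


A-weighting table: 125 Hz -> -16.1 dB correction
SPL_A = SPL + correction = 69.0 + (-16.1) = 52.9 dBA


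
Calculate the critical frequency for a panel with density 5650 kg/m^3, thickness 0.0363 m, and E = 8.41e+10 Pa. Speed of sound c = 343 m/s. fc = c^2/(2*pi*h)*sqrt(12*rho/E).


12*rho/E = 12*5650/8.41e+10 = 8.06183e-07
sqrt(12*rho/E) = sqrt(8.06183e-07) = 0.000897877
c^2/(2*pi*h) = 343^2/(2*pi*0.0363) = 515824
fc = 515824 * 0.000897877 = 463.15 Hz


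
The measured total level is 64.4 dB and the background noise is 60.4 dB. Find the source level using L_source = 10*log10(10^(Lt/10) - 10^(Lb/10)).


10^(64.4/10) = 2.75423e+06
10^(60.4/10) = 1.09648e+06
Difference = 2.75423e+06 - 1.09648e+06 = 1.65775e+06
L_source = 10*log10(1.65775e+06) = 62.195 dB


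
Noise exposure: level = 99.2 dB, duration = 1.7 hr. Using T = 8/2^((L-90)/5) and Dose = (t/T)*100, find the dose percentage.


T_allowed = 8 / 2^((99.2 - 90)/5) = 2.23457 hr
Dose = 1.7 / 2.23457 * 100 = 76.077 %


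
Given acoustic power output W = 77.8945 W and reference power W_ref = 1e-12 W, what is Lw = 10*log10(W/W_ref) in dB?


W / W_ref = 77.8945 / 1e-12 = 7.78945e+13
Lw = 10 * log10(7.78945e+13) = 138.92 dB


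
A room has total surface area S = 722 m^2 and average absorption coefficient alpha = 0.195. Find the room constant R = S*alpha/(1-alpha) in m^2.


R = 722 * 0.195 / (1 - 0.195) = 174.89 m^2


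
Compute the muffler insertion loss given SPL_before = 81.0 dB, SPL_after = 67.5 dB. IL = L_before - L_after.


Insertion loss = SPL without muffler - SPL with muffler
IL = 81.0 - 67.5 = 13.5 dB


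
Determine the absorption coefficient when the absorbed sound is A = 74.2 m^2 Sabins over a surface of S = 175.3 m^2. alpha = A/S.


Absorption coefficient = absorbed power / incident power
alpha = A / S = 74.2 / 175.3 = 0.42327


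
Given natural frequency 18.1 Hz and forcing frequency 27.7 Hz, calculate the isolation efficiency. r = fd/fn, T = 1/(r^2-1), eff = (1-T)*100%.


r = 27.7 / 18.1 = 1.53039
r^2 - 1 = 1.53039^2 - 1 = 1.34209
T = 1/1.34209 = 0.745107
Efficiency = (1 - 0.745107)*100 = 25.489 %


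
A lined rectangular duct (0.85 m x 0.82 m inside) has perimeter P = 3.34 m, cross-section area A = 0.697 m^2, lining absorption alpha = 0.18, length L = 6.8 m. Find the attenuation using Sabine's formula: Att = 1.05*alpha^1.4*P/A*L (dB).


alpha^1.4 = 0.18^1.4 = 0.0906529
Attenuation rate = 1.05 * alpha^1.4 * P / A
= 1.05 * 0.0906529 * 3.34 / 0.697 = 0.456126 dB/m
Total Att = 0.456126 * 6.8 = 3.1017 dB


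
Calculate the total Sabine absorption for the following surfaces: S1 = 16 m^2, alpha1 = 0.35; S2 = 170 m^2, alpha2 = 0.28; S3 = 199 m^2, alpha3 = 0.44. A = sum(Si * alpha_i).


16 * 0.35 = 5.6
170 * 0.28 = 47.6
199 * 0.44 = 87.56
A_total = 5.6 + 47.6 + 87.56 = 140.76 m^2


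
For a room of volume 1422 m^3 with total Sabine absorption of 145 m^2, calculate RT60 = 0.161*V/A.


RT60 = 0.161 * 1422 / 145 = 1.5789 s


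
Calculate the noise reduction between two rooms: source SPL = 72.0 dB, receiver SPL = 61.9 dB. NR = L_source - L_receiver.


NR = L_source - L_receiver (difference between source and receiving room levels)
NR = 72.0 - 61.9 = 10.1 dB


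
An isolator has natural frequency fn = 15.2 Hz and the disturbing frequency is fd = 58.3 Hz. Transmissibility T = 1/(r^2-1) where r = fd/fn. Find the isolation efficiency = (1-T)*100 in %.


r = 58.3 / 15.2 = 3.83553
r^2 - 1 = 3.83553^2 - 1 = 13.7113
T = 1/13.7113 = 0.0729325
Efficiency = (1 - 0.0729325)*100 = 92.707 %


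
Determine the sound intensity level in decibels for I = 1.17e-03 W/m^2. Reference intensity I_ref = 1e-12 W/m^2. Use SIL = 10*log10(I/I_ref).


I / I_ref = 1.17e-03 / 1e-12 = 1.17e+09
SIL = 10 * log10(1.17e+09) = 90.682 dB


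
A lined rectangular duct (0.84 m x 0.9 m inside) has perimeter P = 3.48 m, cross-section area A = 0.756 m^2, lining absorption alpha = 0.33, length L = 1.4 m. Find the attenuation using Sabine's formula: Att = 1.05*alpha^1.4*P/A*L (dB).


alpha^1.4 = 0.33^1.4 = 0.211797
Attenuation rate = 1.05 * alpha^1.4 * P / A
= 1.05 * 0.211797 * 3.48 / 0.756 = 1.02369 dB/m
Total Att = 1.02369 * 1.4 = 1.4332 dB


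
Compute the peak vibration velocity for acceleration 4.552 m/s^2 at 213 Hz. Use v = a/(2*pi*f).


omega = 2*pi*f = 2*pi*213 = 1338.32 rad/s
v = a / omega = 4.552 / 1338.32 = 0.0034013 m/s


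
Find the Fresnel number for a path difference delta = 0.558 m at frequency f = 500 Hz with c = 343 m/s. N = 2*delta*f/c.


N = 2*delta*f/c = 2*delta/lambda, where lambda = c/f
lambda = 343 / 500 = 0.686 m
N = 2 * 0.558 / 0.686 = 1.6268


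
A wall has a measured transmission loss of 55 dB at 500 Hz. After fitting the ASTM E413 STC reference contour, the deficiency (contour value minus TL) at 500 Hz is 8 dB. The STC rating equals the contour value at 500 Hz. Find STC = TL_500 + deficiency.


By ASTM E413, STC = value of the fitted reference contour at 500 Hz.
Contour value at 500 Hz = TL_500 + deficiency = 55 + 8 = 63
STC = 63


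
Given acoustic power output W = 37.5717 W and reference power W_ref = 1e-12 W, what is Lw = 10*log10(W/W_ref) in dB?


W / W_ref = 37.5717 / 1e-12 = 3.75717e+13
Lw = 10 * log10(3.75717e+13) = 135.75 dB


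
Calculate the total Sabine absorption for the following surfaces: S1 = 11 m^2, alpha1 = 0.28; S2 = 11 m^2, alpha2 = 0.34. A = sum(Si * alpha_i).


11 * 0.28 = 3.08
11 * 0.34 = 3.74
A_total = 3.08 + 3.74 = 6.82 m^2


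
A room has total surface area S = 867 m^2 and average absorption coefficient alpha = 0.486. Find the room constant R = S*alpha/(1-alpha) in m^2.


R = 867 * 0.486 / (1 - 0.486) = 819.77 m^2


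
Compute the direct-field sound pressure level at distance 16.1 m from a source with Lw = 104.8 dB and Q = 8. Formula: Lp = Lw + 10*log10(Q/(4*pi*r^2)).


4*pi*r^2 = 4*pi*16.1^2 = 3257.33 m^2
Q / (4*pi*r^2) = 8 / 3257.33 = 0.002456
Lp = 104.8 + 10*log10(0.002456) = 78.702 dB


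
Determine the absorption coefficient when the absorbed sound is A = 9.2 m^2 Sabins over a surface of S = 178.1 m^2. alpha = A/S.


Absorption coefficient = absorbed power / incident power
alpha = A / S = 9.2 / 178.1 = 0.051656


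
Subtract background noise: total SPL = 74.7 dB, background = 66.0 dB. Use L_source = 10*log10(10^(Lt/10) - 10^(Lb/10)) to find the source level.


10^(74.7/10) = 2.95121e+07
10^(66.0/10) = 3.98107e+06
Difference = 2.95121e+07 - 3.98107e+06 = 2.5531e+07
L_source = 10*log10(2.5531e+07) = 74.071 dB


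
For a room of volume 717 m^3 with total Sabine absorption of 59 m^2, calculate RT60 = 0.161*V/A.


RT60 = 0.161 * 717 / 59 = 1.9566 s


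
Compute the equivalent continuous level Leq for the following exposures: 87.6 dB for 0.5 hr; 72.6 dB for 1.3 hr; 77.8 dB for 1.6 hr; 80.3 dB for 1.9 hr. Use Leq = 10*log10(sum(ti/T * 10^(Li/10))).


T_total = 0.5 + 1.3 + 1.6 + 1.9 = 5.3 hr
(0.5/5.3) * 10^(87.6/10) = 5.42868e+07
(1.3/5.3) * 10^(72.6/10) = 4.46342e+06
(1.6/5.3) * 10^(77.8/10) = 1.81905e+07
(1.9/5.3) * 10^(80.3/10) = 3.8413e+07
Sum = 5.42868e+07 + 4.46342e+06 + 1.81905e+07 + 3.8413e+07 = 1.15354e+08
Leq = 10*log10(1.15354e+08) = 80.62 dB


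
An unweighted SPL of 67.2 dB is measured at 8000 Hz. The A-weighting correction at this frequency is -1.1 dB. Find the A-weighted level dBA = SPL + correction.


A-weighting table: 8000 Hz -> -1.1 dB correction
SPL_A = SPL + correction = 67.2 + (-1.1) = 66.1 dBA


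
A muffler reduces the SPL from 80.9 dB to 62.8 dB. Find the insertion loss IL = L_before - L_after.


Insertion loss = SPL without muffler - SPL with muffler
IL = 80.9 - 62.8 = 18.1 dB


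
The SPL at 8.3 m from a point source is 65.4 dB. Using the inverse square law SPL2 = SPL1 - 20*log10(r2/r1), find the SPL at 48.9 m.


r2/r1 = 48.9/8.3 = 5.89157
Correction = 20*log10(5.89157) = 15.4046 dB
SPL2 = 65.4 - 15.4046 = 49.995 dB


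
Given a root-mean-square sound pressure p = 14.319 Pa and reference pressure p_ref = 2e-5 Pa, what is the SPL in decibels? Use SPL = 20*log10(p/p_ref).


p / p_ref = 14.319 / 2e-5 = 715950
SPL = 20 * log10(715950) = 117.1 dB


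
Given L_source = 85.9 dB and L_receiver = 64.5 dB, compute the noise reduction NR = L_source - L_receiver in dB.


NR = L_source - L_receiver (difference between source and receiving room levels)
NR = 85.9 - 64.5 = 21.4 dB


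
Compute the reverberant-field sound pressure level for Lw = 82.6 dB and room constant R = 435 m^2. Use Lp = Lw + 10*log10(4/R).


4/R = 4/435 = 0.0091954
Lp = 82.6 + 10*log10(0.0091954) = 62.236 dB


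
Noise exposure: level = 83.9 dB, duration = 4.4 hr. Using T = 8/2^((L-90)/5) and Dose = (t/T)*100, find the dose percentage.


T_allowed = 8 / 2^((83.9 - 90)/5) = 18.6357 hr
Dose = 4.4 / 18.6357 * 100 = 23.611 %


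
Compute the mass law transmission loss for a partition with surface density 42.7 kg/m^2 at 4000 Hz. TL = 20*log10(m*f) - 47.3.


m * f = 42.7 * 4000 = 170800
20*log10(170800) = 104.65 dB
TL = 104.65 - 47.3 = 57.35 dB


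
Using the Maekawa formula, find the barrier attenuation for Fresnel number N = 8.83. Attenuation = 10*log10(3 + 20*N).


3 + 20*N = 3 + 20*8.83 = 179.6
Att = 10*log10(179.6) = 22.543 dB


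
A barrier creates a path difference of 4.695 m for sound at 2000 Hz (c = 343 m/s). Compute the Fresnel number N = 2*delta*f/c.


N = 2*delta*f/c = 2*delta/lambda, where lambda = c/f
lambda = 343 / 2000 = 0.1715 m
N = 2 * 4.695 / 0.1715 = 54.752


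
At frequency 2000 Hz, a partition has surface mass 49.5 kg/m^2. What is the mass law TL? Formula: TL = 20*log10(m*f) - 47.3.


m * f = 49.5 * 2000 = 99000
20*log10(99000) = 99.9127 dB
TL = 99.9127 - 47.3 = 52.613 dB


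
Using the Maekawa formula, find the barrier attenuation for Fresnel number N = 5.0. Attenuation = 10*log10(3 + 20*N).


3 + 20*N = 3 + 20*5.0 = 103
Att = 10*log10(103) = 20.128 dB


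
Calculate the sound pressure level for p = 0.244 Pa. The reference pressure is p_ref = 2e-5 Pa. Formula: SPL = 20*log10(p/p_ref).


p / p_ref = 0.244 / 2e-5 = 12200
SPL = 20 * log10(12200) = 81.727 dB


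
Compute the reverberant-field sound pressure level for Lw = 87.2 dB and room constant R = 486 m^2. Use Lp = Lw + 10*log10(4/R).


4/R = 4/486 = 0.00823045
Lp = 87.2 + 10*log10(0.00823045) = 66.354 dB


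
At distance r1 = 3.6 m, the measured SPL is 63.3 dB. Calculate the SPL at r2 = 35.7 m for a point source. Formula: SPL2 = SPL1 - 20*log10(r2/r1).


r2/r1 = 35.7/3.6 = 9.91667
Correction = 20*log10(9.91667) = 19.9273 dB
SPL2 = 63.3 - 19.9273 = 43.373 dB


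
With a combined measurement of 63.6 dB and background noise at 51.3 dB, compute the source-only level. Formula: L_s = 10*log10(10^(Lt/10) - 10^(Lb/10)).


10^(63.6/10) = 2.29087e+06
10^(51.3/10) = 134896
Difference = 2.29087e+06 - 134896 = 2.15597e+06
L_source = 10*log10(2.15597e+06) = 63.336 dB


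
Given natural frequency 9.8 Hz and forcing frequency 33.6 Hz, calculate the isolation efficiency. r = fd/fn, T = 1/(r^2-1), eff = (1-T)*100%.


r = 33.6 / 9.8 = 3.42857
r^2 - 1 = 3.42857^2 - 1 = 10.7551
T = 1/10.7551 = 0.0929791
Efficiency = (1 - 0.0929791)*100 = 90.702 %


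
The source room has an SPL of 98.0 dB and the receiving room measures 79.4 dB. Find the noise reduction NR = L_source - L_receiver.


NR = L_source - L_receiver (difference between source and receiving room levels)
NR = 98.0 - 79.4 = 18.6 dB


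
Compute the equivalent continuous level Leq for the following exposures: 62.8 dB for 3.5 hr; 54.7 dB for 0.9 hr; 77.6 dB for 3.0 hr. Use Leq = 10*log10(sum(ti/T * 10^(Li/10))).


T_total = 3.5 + 0.9 + 3.0 = 7.4 hr
(3.5/7.4) * 10^(62.8/10) = 901231
(0.9/7.4) * 10^(54.7/10) = 35893.1
(3.0/7.4) * 10^(77.6/10) = 2.33286e+07
Sum = 901231 + 35893.1 + 2.33286e+07 = 2.42657e+07
Leq = 10*log10(2.42657e+07) = 73.85 dB


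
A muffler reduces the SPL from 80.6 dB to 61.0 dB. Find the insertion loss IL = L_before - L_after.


Insertion loss = SPL without muffler - SPL with muffler
IL = 80.6 - 61.0 = 19.6 dB


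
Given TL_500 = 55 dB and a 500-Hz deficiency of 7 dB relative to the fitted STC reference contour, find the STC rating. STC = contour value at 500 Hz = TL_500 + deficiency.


By ASTM E413, STC = value of the fitted reference contour at 500 Hz.
Contour value at 500 Hz = TL_500 + deficiency = 55 + 7 = 62
STC = 62


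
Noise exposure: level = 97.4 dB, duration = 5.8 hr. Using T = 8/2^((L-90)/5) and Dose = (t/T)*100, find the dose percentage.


T_allowed = 8 / 2^((97.4 - 90)/5) = 2.86791 hr
Dose = 5.8 / 2.86791 * 100 = 202.24 %


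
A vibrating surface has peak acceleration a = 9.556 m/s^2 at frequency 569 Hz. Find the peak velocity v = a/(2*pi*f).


omega = 2*pi*f = 2*pi*569 = 3575.13 rad/s
v = a / omega = 9.556 / 3575.13 = 0.0026729 m/s


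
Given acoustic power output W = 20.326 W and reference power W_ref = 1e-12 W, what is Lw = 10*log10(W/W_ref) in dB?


W / W_ref = 20.326 / 1e-12 = 2.0326e+13
Lw = 10 * log10(2.0326e+13) = 133.08 dB


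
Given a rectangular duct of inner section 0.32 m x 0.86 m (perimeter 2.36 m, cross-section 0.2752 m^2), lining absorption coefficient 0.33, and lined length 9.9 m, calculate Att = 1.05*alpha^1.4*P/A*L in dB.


alpha^1.4 = 0.33^1.4 = 0.211797
Attenuation rate = 1.05 * alpha^1.4 * P / A
= 1.05 * 0.211797 * 2.36 / 0.2752 = 1.9071 dB/m
Total Att = 1.9071 * 9.9 = 18.88 dB


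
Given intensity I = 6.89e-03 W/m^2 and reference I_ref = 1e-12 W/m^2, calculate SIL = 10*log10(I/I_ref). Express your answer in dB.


I / I_ref = 6.89e-03 / 1e-12 = 6.89e+09
SIL = 10 * log10(6.89e+09) = 98.382 dB


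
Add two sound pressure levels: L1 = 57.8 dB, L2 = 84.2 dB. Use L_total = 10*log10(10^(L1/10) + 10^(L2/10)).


10^(57.8/10) = 602560
10^(84.2/10) = 2.63027e+08
Sum = 602560 + 2.63027e+08 = 2.6363e+08
L_total = 10*log10(2.6363e+08) = 84.21 dB


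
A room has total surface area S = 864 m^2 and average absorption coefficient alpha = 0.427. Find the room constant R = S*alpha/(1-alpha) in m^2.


R = 864 * 0.427 / (1 - 0.427) = 643.85 m^2


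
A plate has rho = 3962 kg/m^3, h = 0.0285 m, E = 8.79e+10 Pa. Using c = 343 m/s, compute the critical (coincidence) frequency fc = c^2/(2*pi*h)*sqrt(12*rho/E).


12*rho/E = 12*3962/8.79e+10 = 5.40887e-07
sqrt(12*rho/E) = sqrt(5.40887e-07) = 0.00073545
c^2/(2*pi*h) = 343^2/(2*pi*0.0285) = 656997
fc = 656997 * 0.00073545 = 483.19 Hz


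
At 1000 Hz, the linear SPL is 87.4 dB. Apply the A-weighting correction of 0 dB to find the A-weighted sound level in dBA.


A-weighting table: 1000 Hz -> 0 dB correction
SPL_A = SPL + correction = 87.4 + (0) = 87.4 dBA


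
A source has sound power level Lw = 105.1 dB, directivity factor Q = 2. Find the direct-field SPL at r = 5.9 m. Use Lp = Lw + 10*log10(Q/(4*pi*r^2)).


4*pi*r^2 = 4*pi*5.9^2 = 437.435 m^2
Q / (4*pi*r^2) = 2 / 437.435 = 0.00457211
Lp = 105.1 + 10*log10(0.00457211) = 81.701 dB


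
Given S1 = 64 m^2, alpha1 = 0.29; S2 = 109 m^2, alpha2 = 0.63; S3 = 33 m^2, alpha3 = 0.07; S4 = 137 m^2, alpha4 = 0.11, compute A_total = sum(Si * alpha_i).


64 * 0.29 = 18.56
109 * 0.63 = 68.67
33 * 0.07 = 2.31
137 * 0.11 = 15.07
A_total = 18.56 + 68.67 + 2.31 + 15.07 = 104.61 m^2


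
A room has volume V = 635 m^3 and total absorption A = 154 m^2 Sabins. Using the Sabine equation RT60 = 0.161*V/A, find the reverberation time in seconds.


RT60 = 0.161 * 635 / 154 = 0.66386 s


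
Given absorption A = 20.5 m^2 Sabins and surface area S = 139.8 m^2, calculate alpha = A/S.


Absorption coefficient = absorbed power / incident power
alpha = A / S = 20.5 / 139.8 = 0.14664


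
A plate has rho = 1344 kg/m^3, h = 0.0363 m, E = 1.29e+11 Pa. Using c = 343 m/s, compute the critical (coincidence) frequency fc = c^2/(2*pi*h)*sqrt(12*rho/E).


12*rho/E = 12*1344/1.29e+11 = 1.25023e-07
sqrt(12*rho/E) = sqrt(1.25023e-07) = 0.000353586
c^2/(2*pi*h) = 343^2/(2*pi*0.0363) = 515824
fc = 515824 * 0.000353586 = 182.39 Hz


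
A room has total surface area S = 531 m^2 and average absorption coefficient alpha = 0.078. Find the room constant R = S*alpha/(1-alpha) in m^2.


R = 531 * 0.078 / (1 - 0.078) = 44.922 m^2


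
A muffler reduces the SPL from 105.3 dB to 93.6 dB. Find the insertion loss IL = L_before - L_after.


Insertion loss = SPL without muffler - SPL with muffler
IL = 105.3 - 93.6 = 11.7 dB


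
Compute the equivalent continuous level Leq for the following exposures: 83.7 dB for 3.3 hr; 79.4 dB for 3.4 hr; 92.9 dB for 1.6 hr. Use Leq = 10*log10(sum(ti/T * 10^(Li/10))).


T_total = 3.3 + 3.4 + 1.6 = 8.3 hr
(3.3/8.3) * 10^(83.7/10) = 9.32043e+07
(3.4/8.3) * 10^(79.4/10) = 3.5678e+07
(1.6/8.3) * 10^(92.9/10) = 3.75874e+08
Sum = 9.32043e+07 + 3.5678e+07 + 3.75874e+08 = 5.04756e+08
Leq = 10*log10(5.04756e+08) = 87.031 dB


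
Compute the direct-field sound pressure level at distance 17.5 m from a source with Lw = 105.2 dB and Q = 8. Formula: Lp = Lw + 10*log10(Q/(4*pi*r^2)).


4*pi*r^2 = 4*pi*17.5^2 = 3848.45 m^2
Q / (4*pi*r^2) = 8 / 3848.45 = 0.00207876
Lp = 105.2 + 10*log10(0.00207876) = 78.378 dB


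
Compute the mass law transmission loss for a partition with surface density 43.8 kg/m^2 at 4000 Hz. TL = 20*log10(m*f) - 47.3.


m * f = 43.8 * 4000 = 175200
20*log10(175200) = 104.871 dB
TL = 104.871 - 47.3 = 57.571 dB


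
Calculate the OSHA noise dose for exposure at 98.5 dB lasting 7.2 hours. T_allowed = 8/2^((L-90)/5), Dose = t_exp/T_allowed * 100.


T_allowed = 8 / 2^((98.5 - 90)/5) = 2.46229 hr
Dose = 7.2 / 2.46229 * 100 = 292.41 %


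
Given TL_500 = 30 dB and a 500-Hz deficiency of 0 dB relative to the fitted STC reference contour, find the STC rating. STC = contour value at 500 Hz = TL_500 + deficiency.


By ASTM E413, STC = value of the fitted reference contour at 500 Hz.
Contour value at 500 Hz = TL_500 + deficiency = 30 + 0 = 30
STC = 30


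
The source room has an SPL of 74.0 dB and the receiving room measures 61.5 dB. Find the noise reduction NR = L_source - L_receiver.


NR = L_source - L_receiver (difference between source and receiving room levels)
NR = 74.0 - 61.5 = 12.5 dB


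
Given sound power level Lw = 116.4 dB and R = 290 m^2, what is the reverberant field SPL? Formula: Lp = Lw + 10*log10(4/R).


4/R = 4/290 = 0.0137931
Lp = 116.4 + 10*log10(0.0137931) = 97.797 dB
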